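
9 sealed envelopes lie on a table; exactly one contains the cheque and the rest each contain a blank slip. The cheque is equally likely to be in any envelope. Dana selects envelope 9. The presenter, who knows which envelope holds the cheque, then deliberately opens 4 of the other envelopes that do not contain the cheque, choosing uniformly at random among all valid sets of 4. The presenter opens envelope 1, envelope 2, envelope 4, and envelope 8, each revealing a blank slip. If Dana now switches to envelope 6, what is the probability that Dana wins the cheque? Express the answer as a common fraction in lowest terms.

Consider each possible location of the cheque in turn.
If it is in any of envelopes 1, 2, 4, and 8 (prior 1/9 each): that envelope was opened and seen not to hold the prize — ruled out; weight (1/9)·0 = 0 each.
If it is in any of envelopes 3, 5, 6, and 7 (prior 1/9 each): the presenter has 35 equally likely choices, so probability 1/35; weight (1/9)·(1/35) = 1/315 each.
If it is in envelope 9 (prior 1/9): the presenter has 70 equally likely choices, so probability 1/70; weight (1/9)·(1/70) = 1/630.
The weights sum to 1/70.
So P(the cheque in envelope 6 | the presenter opened envelope 1, envelope 2, envelope 4, and envelope 8) = (1/315) / (1/70) = 2/9.

2/9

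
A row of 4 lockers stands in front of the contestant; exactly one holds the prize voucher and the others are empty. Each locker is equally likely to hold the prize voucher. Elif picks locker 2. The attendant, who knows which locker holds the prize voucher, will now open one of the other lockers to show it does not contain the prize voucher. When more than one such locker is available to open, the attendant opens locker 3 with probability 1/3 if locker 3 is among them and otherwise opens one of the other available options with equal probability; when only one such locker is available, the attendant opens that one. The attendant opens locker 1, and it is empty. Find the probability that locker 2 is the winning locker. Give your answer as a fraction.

Consider each possible location of the prize voucher in turn.
If it is in locker 1 (prior 1/4): the attendant opened locker 1, so this case is ruled out; weight (1/4)·0 = 0.
If it is in locker 2 (prior 1/4): locker 3 is available but not opened; locker 1 gets probability (1 − 1/3)/2 = 1/3; weight (1/4)·(1/3) = 1/12.
If it is in locker 3 (prior 1/4): locker 3 holds the prize so is unavailable; the attendant chooses uniformly among the 2 others, probability 1/2; weight (1/4)·(1/2) = 1/8.
If it is in locker 4 (prior 1/4): locker 3 is available but not opened, probability 2/3; weight (1/4)·(2/3) = 1/6.
The weights sum to 3/8.
So P(the prize voucher in locker 2 | the attendant opened locker 1) = (1/12) / (3/8) = 2/9.

2/9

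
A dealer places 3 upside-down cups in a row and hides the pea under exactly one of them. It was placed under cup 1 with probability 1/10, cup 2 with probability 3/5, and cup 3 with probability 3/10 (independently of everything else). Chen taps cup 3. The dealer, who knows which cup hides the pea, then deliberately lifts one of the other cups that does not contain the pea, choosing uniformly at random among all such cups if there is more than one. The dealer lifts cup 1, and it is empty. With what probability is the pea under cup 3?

1/5

Consider each possible location of the pea in turn.
If it is under cup 1 (prior 1/10): the dealer opened cup 1, so this case is ruled out; weight (1/10)·0 = 0.
If it is under cup 2 (prior 3/5): the dealer has no choice, probability 1; weight (3/5)·1 = 3/5.
If it is under cup 3 (prior 3/10): the dealer has 2 equally likely choices, so probability 1/2; weight (3/10)·(1/2) = 3/20.
The weights sum to 3/4.
So P(the pea under cup 3 | the dealer opened cup 1) = (3/20) / (3/4) = 1/5.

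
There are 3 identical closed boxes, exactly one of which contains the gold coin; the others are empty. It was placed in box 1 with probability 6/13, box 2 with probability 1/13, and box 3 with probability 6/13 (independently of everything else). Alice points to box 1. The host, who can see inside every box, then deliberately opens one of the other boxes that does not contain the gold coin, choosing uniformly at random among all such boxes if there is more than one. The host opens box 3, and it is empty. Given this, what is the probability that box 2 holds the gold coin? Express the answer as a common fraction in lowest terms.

Apply Bayes' rule, conditioning on where the gold coin actually is.
If it is in box 1 (prior 6/13): the host has 2 equally likely choices, so probability 1/2; weight (6/13)·(1/2) = 3/13.
If it is in box 2 (prior 1/13): the host has no choice, probability 1; weight (1/13)·1 = 1/13.
If it is in box 3 (prior 6/13): the host opened box 3, so this case is ruled out; weight (6/13)·0 = 0.
The weights sum to 4/13.
So P(the gold coin in box 2 | the host opened box 3) = (1/13) / (4/13) = 1/4.

1/4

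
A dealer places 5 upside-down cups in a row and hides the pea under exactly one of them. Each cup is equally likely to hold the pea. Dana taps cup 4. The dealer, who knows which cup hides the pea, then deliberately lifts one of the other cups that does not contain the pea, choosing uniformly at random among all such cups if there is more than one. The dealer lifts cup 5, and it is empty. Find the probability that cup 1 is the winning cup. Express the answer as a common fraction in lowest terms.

Consider each possible location of the pea in turn.
If it is under any of cups 1, 2, and 3 (prior 1/5 each): the dealer has 3 equally likely choices, so probability 1/3; weight (1/5)·(1/3) = 1/15 each.
If it is under cup 4 (prior 1/5): the dealer has 4 equally likely choices, so probability 1/4; weight (1/5)·(1/4) = 1/20.
If it is under cup 5 (prior 1/5): the dealer opened cup 5, so this case is ruled out; weight (1/5)·0 = 0.
The weights sum to 1/4.
So P(the pea under cup 1 | the dealer opened cup 5) = (1/15) / (1/4) = 4/15.

4/15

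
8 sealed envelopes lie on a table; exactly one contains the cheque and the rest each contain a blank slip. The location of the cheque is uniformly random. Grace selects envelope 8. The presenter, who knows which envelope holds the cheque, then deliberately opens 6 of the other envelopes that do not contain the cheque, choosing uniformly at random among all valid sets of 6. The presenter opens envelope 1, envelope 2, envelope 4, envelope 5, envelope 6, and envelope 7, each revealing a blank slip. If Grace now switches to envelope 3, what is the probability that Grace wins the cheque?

Consider each possible location of the cheque in turn.
If it is in any of envelopes 1, 2, 4, 5, 6, and 7 (prior 1/8 each): that envelope was opened and seen not to hold the prize — ruled out; weight (1/8)·0 = 0 each.
If it is in envelope 3 (prior 1/8): the presenter has no choice, probability 1; weight (1/8)·1 = 1/8.
If it is in envelope 8 (prior 1/8): the presenter has 7 equally likely choices, so probability 1/7; weight (1/8)·(1/7) = 1/56.
The weights sum to 1/7.
So P(the cheque in envelope 3 | the presenter opened envelope 1, envelope 2, envelope 4, envelope 5, envelope 6, and envelope 7) = (1/8) / (1/7) = 7/8.

7/8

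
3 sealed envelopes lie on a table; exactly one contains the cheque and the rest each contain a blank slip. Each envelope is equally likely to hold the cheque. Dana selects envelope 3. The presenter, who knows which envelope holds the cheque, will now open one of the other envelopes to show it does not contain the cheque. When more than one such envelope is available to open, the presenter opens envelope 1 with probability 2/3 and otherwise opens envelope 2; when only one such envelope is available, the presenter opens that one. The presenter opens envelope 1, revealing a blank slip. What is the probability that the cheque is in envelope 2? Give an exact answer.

Condition on the true location of the cheque.
If it is in envelope 1 (prior 1/3): the presenter opened envelope 1, so this case is ruled out; weight (1/3)·0 = 0.
If it is in envelope 2 (prior 1/3): only envelope 1 is available, probability 1; weight (1/3)·1 = 1/3.
If it is in envelope 3 (prior 1/3): envelope 1 is available, opened with probability 2/3; weight (1/3)·(2/3) = 2/9.
The weights sum to 5/9.
So P(the cheque in envelope 2 | the presenter opened envelope 1) = (1/3) / (5/9) = 3/5.

3/5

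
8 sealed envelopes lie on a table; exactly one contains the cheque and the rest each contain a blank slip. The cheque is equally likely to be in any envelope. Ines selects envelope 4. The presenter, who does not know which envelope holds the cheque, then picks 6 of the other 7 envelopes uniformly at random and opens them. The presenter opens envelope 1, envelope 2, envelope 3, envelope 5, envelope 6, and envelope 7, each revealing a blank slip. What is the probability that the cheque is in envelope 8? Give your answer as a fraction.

Because the presenter chose which envelopes to open without knowing where the cheque is, the choice is independent of the prize location. Learning that none of the 6 opened envelopes holds the cheque simply rules out those 6 locations and leaves the remaining 2 envelopes still equally likely by symmetry.
So P(the cheque in envelope 8) = 1/2.

1/2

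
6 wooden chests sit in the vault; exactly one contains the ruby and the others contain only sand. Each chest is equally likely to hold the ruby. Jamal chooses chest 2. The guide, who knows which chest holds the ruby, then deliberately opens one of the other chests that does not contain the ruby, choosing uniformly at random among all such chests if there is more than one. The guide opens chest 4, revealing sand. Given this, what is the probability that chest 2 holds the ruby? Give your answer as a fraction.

1/6

Apply Bayes' rule, conditioning on where the ruby actually is.
If it is in any of chests 1, 3, 5, and 6 (prior 1/6 each): the guide has 4 equally likely choices, so probability 1/4; weight (1/6)·(1/4) = 1/24 each.
If it is in chest 2 (prior 1/6): the guide has 5 equally likely choices, so probability 1/5; weight (1/6)·(1/5) = 1/30.
If it is in chest 4 (prior 1/6): the guide opened chest 4, so this case is ruled out; weight (1/6)·0 = 0.
The weights sum to 1/5.
So P(the ruby in chest 2 | the guide opened chest 4) = (1/30) / (1/5) = 1/6.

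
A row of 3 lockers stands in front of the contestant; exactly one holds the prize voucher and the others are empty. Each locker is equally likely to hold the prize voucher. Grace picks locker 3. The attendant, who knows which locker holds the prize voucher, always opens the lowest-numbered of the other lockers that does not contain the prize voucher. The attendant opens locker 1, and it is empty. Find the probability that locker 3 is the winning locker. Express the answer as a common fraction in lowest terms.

Condition on the true location of the prize voucher.
If it is in locker 1 (prior 1/3): the attendant opened locker 1, so this case is ruled out; weight (1/3)·0 = 0.
If it is in either of lockers 2 and 3 (prior 1/3 each): locker 1 is the lowest-numbered option available, probability 1; weight (1/3)·1 = 1/3 each.
The weights sum to 2/3.
So P(the prize voucher in locker 3 | the attendant opened locker 1) = (1/3) / (2/3) = 1/2.

1/2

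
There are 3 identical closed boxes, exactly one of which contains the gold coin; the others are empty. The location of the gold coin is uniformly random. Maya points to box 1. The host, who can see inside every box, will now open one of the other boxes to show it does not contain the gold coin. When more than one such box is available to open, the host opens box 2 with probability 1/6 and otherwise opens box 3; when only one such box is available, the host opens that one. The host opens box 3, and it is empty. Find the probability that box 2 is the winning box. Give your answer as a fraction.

6/11

Condition on the true location of the gold coin.
If it is in box 1 (prior 1/3): box 2 is available but not opened, probability 5/6; weight (1/3)·(5/6) = 5/18.
If it is in box 2 (prior 1/3): only box 3 is available, probability 1; weight (1/3)·1 = 1/3.
If it is in box 3 (prior 1/3): the host opened box 3, so this case is ruled out; weight (1/3)·0 = 0.
The weights sum to 11/18.
So P(the gold coin in box 2 | the host opened box 3) = (1/3) / (11/18) = 6/11.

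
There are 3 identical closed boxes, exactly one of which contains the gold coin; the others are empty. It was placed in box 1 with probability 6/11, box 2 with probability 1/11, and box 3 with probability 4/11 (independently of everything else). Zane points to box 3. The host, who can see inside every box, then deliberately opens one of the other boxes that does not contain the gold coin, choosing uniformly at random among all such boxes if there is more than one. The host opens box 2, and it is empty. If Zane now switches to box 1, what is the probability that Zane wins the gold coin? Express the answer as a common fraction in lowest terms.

3/4

Condition on the true location of the gold coin.
If it is in box 1 (prior 6/11): the host has no choice, probability 1; weight (6/11)·1 = 6/11.
If it is in box 2 (prior 1/11): the host opened box 2, so this case is ruled out; weight (1/11)·0 = 0.
If it is in box 3 (prior 4/11): the host has 2 equally likely choices, so probability 1/2; weight (4/11)·(1/2) = 2/11.
The weights sum to 8/11.
So P(the gold coin in box 1 | the host opened box 2) = (6/11) / (8/11) = 3/4.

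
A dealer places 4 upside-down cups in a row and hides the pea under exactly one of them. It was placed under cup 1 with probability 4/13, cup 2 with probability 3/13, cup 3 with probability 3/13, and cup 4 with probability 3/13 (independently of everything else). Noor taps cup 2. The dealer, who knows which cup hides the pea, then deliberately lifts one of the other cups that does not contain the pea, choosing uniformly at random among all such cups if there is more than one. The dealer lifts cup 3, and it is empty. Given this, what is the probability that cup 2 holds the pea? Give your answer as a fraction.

2/9

Apply Bayes' rule, conditioning on where the pea actually is.
If it is under cup 1 (prior 4/13): the dealer has 2 equally likely choices, so probability 1/2; weight (4/13)·(1/2) = 2/13.
If it is under cup 2 (prior 3/13): the dealer has 3 equally likely choices, so probability 1/3; weight (3/13)·(1/3) = 1/13.
If it is under cup 3 (prior 3/13): the dealer opened cup 3, so this case is ruled out; weight (3/13)·0 = 0.
If it is under cup 4 (prior 3/13): the dealer has 2 equally likely choices, so probability 1/2; weight (3/13)·(1/2) = 3/26.
The weights sum to 9/26.
So P(the pea under cup 2 | the dealer opened cup 3) = (1/13) / (9/26) = 2/9.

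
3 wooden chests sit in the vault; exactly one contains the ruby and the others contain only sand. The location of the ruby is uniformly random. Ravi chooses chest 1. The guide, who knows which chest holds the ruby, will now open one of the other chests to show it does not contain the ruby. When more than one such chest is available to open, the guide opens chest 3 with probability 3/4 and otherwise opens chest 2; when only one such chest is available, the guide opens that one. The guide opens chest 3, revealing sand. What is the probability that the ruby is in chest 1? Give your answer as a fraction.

Consider each possible location of the ruby in turn.
If it is in chest 1 (prior 1/3): chest 3 is available, opened with probability 3/4; weight (1/3)·(3/4) = 1/4.
If it is in chest 2 (prior 1/3): only chest 3 is available, probability 1; weight (1/3)·1 = 1/3.
If it is in chest 3 (prior 1/3): the guide opened chest 3, so this case is ruled out; weight (1/3)·0 = 0.
The weights sum to 7/12.
So P(the ruby in chest 1 | the guide opened chest 3) = (1/4) / (7/12) = 3/7.

3/7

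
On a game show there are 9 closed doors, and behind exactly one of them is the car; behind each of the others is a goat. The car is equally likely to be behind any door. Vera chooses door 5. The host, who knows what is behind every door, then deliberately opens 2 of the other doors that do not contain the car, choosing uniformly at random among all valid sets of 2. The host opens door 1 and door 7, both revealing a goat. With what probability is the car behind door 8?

Consider each possible location of the car in turn.
If it is behind either of doors 1 and 7 (prior 1/9 each): that door was opened and seen not to hold the prize — ruled out; weight (1/9)·0 = 0 each.
If it is behind any of doors 2, 3, 4, 6, 8, and 9 (prior 1/9 each): the host has 21 equally likely choices, so probability 1/21; weight (1/9)·(1/21) = 1/189 each.
If it is behind door 5 (prior 1/9): the host has 28 equally likely choices, so probability 1/28; weight (1/9)·(1/28) = 1/252.
The weights sum to 1/28.
So P(the car behind door 8 | the host opened door 1 and door 7) = (1/189) / (1/28) = 4/27.

4/27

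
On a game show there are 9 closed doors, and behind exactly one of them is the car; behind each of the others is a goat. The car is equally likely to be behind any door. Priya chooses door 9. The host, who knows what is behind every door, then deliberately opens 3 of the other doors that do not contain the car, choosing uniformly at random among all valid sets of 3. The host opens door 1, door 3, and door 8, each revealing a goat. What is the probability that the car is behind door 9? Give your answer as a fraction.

Condition on the true location of the car.
If it is behind any of doors 1, 3, and 8 (prior 1/9 each): that door was opened and seen not to hold the prize — ruled out; weight (1/9)·0 = 0 each.
If it is behind any of doors 2, 4, 5, 6, and 7 (prior 1/9 each): the host has 35 equally likely choices, so probability 1/35; weight (1/9)·(1/35) = 1/315 each.
If it is behind door 9 (prior 1/9): the host has 56 equally likely choices, so probability 1/56; weight (1/9)·(1/56) = 1/504.
The weights sum to 1/56.
So P(the car behind door 9 | the host opened door 1, door 3, and door 8) = (1/504) / (1/56) = 1/9.

1/9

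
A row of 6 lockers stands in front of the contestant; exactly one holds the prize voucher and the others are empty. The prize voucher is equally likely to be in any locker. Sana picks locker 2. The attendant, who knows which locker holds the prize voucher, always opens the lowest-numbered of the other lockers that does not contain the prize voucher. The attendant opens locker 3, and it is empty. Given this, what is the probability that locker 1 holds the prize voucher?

1

Consider each possible location of the prize voucher in turn.
If it is in locker 1 (prior 1/6): locker 3 is the lowest-numbered option available, probability 1; weight (1/6)·1 = 1/6.
If it is in any of lockers 2, 4, 5, and 6 (prior 1/6 each): the attendant would have opened locker 1 instead, probability 0; weight (1/6)·0 = 0 each.
If it is in locker 3 (prior 1/6): the attendant opened locker 3, so this case is ruled out; weight (1/6)·0 = 0.
The weights sum to 1/6.
So P(the prize voucher in locker 1 | the attendant opened locker 3) = (1/6) / (1/6) = 1.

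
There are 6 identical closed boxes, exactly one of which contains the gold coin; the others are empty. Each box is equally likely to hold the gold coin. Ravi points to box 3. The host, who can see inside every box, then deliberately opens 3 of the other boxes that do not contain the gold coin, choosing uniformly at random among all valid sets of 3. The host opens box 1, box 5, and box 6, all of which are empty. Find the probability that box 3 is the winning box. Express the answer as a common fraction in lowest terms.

1/6

Apply Bayes' rule, conditioning on where the gold coin actually is.
If it is in any of boxes 1, 5, and 6 (prior 1/6 each): that box was opened and seen not to hold the prize — ruled out; weight (1/6)·0 = 0 each.
If it is in either of boxes 2 and 4 (prior 1/6 each): the host has 4 equally likely choices, so probability 1/4; weight (1/6)·(1/4) = 1/24 each.
If it is in box 3 (prior 1/6): the host has 10 equally likely choices, so probability 1/10; weight (1/6)·(1/10) = 1/60.
The weights sum to 1/10.
So P(the gold coin in box 3 | the host opened box 1, box 5, and box 6) = (1/60) / (1/10) = 1/6.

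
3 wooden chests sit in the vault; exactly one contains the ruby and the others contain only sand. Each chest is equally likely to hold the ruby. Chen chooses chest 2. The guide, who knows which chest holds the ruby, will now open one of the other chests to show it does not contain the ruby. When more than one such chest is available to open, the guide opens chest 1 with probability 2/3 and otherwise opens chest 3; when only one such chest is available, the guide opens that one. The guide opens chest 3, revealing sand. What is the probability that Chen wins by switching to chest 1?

Consider each possible location of the ruby in turn.
If it is in chest 1 (prior 1/3): only chest 3 is available, probability 1; weight (1/3)·1 = 1/3.
If it is in chest 2 (prior 1/3): chest 1 is available but not opened, probability 1/3; weight (1/3)·(1/3) = 1/9.
If it is in chest 3 (prior 1/3): the guide opened chest 3, so this case is ruled out; weight (1/3)·0 = 0.
The weights sum to 4/9.
So P(the ruby in chest 1 | the guide opened chest 3) = (1/3) / (4/9) = 3/4.

3/4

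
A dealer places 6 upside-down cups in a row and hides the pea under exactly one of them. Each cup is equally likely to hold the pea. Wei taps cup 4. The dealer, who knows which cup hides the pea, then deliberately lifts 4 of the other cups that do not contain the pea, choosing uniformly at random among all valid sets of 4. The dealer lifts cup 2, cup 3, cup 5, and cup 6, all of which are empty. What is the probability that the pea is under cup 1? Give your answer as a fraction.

5/6

Consider each possible location of the pea in turn.
If it is under cup 1 (prior 1/6): the dealer has no choice, probability 1; weight (1/6)·1 = 1/6.
If it is under any of cups 2, 3, 5, and 6 (prior 1/6 each): that cup was opened and seen not to hold the prize — ruled out; weight (1/6)·0 = 0 each.
If it is under cup 4 (prior 1/6): the dealer has 5 equally likely choices, so probability 1/5; weight (1/6)·(1/5) = 1/30.
The weights sum to 1/5.
So P(the pea under cup 1 | the dealer opened cup 2, cup 3, cup 5, and cup 6) = (1/6) / (1/5) = 5/6.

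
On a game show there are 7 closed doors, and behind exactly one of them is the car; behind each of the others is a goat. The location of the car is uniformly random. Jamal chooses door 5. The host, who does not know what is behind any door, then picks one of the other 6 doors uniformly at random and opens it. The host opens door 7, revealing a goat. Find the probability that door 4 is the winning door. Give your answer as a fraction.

1/6

Because the host chose which door to open without knowing where the car is, the choice is independent of the prize location. Learning that door 7 does not hold the car simply rules out that one location and leaves the remaining 6 doors still equally likely by symmetry.
So P(the car behind door 4) = 1/6.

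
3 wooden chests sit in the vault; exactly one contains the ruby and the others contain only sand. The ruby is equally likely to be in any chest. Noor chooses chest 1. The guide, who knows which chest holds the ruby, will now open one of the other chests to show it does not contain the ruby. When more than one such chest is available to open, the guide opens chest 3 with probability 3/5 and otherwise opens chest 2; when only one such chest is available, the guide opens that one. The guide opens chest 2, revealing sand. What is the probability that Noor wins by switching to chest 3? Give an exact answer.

5/7

Consider each possible location of the ruby in turn.
If it is in chest 1 (prior 1/3): chest 3 is available but not opened, probability 2/5; weight (1/3)·(2/5) = 2/15.
If it is in chest 2 (prior 1/3): the guide opened chest 2, so this case is ruled out; weight (1/3)·0 = 0.
If it is in chest 3 (prior 1/3): only chest 2 is available, probability 1; weight (1/3)·1 = 1/3.
The weights sum to 7/15.
So P(the ruby in chest 3 | the guide opened chest 2) = (1/3) / (7/15) = 5/7.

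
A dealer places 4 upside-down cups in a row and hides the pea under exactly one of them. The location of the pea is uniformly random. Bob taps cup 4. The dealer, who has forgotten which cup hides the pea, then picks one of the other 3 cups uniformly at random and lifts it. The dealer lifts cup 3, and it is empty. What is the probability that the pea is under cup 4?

Apply Bayes' rule, conditioning on where the pea actually is.
If it is under any of cups 1, 2, and 4 (prior 1/4 each): the dealer picks cup 3 with probability 1/3 regardless, and it is not the prize; weight (1/4)·(1/3) = 1/12 each.
If it is under cup 3 (prior 1/4): the dealer opened cup 3, so this case is ruled out; weight (1/4)·0 = 0.
The weights sum to 1/4.
So P(the pea under cup 4 | the dealer opened cup 3) = (1/12) / (1/4) = 1/3.

1/3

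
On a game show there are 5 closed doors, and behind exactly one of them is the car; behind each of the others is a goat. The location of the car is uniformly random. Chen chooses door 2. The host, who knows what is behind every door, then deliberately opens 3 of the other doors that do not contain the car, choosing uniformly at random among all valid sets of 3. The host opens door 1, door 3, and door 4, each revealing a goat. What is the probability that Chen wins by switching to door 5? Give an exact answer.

Condition on the true location of the car.
If it is behind any of doors 1, 3, and 4 (prior 1/5 each): that door was opened and seen not to hold the prize — ruled out; weight (1/5)·0 = 0 each.
If it is behind door 2 (prior 1/5): the host has 4 equally likely choices, so probability 1/4; weight (1/5)·(1/4) = 1/20.
If it is behind door 5 (prior 1/5): the host has no choice, probability 1; weight (1/5)·1 = 1/5.
The weights sum to 1/4.
So P(the car behind door 5 | the host opened door 1, door 3, and door 4) = (1/5) / (1/4) = 4/5.

4/5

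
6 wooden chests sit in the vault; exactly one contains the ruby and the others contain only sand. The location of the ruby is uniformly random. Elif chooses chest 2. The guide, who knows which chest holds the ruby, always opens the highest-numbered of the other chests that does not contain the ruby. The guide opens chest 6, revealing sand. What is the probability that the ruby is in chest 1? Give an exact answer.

Condition on the true location of the ruby.
If it is in any of chests 1, 2, 3, 4, and 5 (prior 1/6 each): chest 6 is the highest-numbered option available, probability 1; weight (1/6)·1 = 1/6 each.
If it is in chest 6 (prior 1/6): the guide opened chest 6, so this case is ruled out; weight (1/6)·0 = 0.
The weights sum to 5/6.
So P(the ruby in chest 1 | the guide opened chest 6) = (1/6) / (5/6) = 1/5.

1/5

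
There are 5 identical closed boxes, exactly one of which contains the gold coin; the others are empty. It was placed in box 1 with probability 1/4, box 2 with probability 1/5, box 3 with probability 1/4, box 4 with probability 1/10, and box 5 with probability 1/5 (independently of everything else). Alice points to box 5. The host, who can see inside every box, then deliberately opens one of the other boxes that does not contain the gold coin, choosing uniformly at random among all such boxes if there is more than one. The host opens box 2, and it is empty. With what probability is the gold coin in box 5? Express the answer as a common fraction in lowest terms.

Apply Bayes' rule, conditioning on where the gold coin actually is.
If it is in either of boxes 1 and 3 (prior 1/4 each): the host has 3 equally likely choices, so probability 1/3; weight (1/4)·(1/3) = 1/12 each.
If it is in box 2 (prior 1/5): the host opened box 2, so this case is ruled out; weight (1/5)·0 = 0.
If it is in box 4 (prior 1/10): the host has 3 equally likely choices, so probability 1/3; weight (1/10)·(1/3) = 1/30.
If it is in box 5 (prior 1/5): the host has 4 equally likely choices, so probability 1/4; weight (1/5)·(1/4) = 1/20.
The weights sum to 1/4.
So P(the gold coin in box 5 | the host opened box 2) = (1/20) / (1/4) = 1/5.

1/5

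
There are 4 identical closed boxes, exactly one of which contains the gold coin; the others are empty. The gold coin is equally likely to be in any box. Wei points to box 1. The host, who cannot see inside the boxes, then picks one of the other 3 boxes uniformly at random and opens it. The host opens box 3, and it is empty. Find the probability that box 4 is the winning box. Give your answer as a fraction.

Apply Bayes' rule, conditioning on where the gold coin actually is.
If it is in any of boxes 1, 2, and 4 (prior 1/4 each): the host picks box 3 with probability 1/3 regardless, and it is not the prize; weight (1/4)·(1/3) = 1/12 each.
If it is in box 3 (prior 1/4): the host opened box 3, so this case is ruled out; weight (1/4)·0 = 0.
The weights sum to 1/4.
So P(the gold coin in box 4 | the host opened box 3) = (1/12) / (1/4) = 1/3.

1/3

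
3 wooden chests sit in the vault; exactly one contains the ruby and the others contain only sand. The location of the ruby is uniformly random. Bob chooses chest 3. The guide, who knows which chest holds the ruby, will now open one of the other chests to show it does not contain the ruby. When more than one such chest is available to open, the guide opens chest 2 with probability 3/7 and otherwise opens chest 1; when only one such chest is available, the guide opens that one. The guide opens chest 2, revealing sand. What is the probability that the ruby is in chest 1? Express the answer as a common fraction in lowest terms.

7/10

Apply Bayes' rule, conditioning on where the ruby actually is.
If it is in chest 1 (prior 1/3): only chest 2 is available, probability 1; weight (1/3)·1 = 1/3.
If it is in chest 2 (prior 1/3): the guide opened chest 2, so this case is ruled out; weight (1/3)·0 = 0.
If it is in chest 3 (prior 1/3): chest 2 is available, opened with probability 3/7; weight (1/3)·(3/7) = 1/7.
The weights sum to 10/21.
So P(the ruby in chest 1 | the guide opened chest 2) = (1/3) / (10/21) = 7/10.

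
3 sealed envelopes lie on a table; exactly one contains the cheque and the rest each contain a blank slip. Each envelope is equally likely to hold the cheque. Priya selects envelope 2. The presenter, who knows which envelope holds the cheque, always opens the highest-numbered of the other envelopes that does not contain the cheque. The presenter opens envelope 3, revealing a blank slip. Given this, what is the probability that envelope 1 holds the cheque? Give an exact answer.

Consider each possible location of the cheque in turn.
If it is in either of envelopes 1 and 2 (prior 1/3 each): envelope 3 is the highest-numbered option available, probability 1; weight (1/3)·1 = 1/3 each.
If it is in envelope 3 (prior 1/3): the presenter opened envelope 3, so this case is ruled out; weight (1/3)·0 = 0.
The weights sum to 2/3.
So P(the cheque in envelope 1 | the presenter opened envelope 3) = (1/3) / (2/3) = 1/2.

1/2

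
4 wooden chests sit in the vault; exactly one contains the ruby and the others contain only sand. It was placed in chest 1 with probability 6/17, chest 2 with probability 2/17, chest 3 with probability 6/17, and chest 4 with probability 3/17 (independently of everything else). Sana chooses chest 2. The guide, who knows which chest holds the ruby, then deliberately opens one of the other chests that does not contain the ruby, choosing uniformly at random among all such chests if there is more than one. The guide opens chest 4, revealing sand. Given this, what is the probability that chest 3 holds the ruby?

Apply Bayes' rule, conditioning on where the ruby actually is.
If it is in either of chests 1 and 3 (prior 6/17 each): the guide has 2 equally likely choices, so probability 1/2; weight (6/17)·(1/2) = 3/17 each.
If it is in chest 2 (prior 2/17): the guide has 3 equally likely choices, so probability 1/3; weight (2/17)·(1/3) = 2/51.
If it is in chest 4 (prior 3/17): the guide opened chest 4, so this case is ruled out; weight (3/17)·0 = 0.
The weights sum to 20/51.
So P(the ruby in chest 3 | the guide opened chest 4) = (3/17) / (20/51) = 9/20.

9/20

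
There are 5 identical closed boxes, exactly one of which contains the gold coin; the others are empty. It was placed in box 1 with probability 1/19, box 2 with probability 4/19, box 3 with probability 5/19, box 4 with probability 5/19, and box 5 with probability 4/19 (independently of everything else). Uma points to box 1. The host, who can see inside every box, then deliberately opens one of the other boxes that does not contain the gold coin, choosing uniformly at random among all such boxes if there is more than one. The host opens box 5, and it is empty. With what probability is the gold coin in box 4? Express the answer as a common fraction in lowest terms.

Condition on the true location of the gold coin.
If it is in box 1 (prior 1/19): the host has 4 equally likely choices, so probability 1/4; weight (1/19)·(1/4) = 1/76.
If it is in box 2 (prior 4/19): the host has 3 equally likely choices, so probability 1/3; weight (4/19)·(1/3) = 4/57.
If it is in either of boxes 3 and 4 (prior 5/19 each): the host has 3 equally likely choices, so probability 1/3; weight (5/19)·(1/3) = 5/57 each.
If it is in box 5 (prior 4/19): the host opened box 5, so this case is ruled out; weight (4/19)·0 = 0.
The weights sum to 59/228.
So P(the gold coin in box 4 | the host opened box 5) = (5/57) / (59/228) = 20/59.

20/59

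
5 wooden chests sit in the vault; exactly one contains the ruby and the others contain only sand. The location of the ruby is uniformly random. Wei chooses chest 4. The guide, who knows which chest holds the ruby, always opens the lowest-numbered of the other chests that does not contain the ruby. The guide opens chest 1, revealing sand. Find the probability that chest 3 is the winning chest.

1/4

Condition on the true location of the ruby.
If it is in chest 1 (prior 1/5): the guide opened chest 1, so this case is ruled out; weight (1/5)·0 = 0.
If it is in any of chests 2, 3, 4, and 5 (prior 1/5 each): chest 1 is the lowest-numbered option available, probability 1; weight (1/5)·1 = 1/5 each.
The weights sum to 4/5.
So P(the ruby in chest 3 | the guide opened chest 1) = (1/5) / (4/5) = 1/4.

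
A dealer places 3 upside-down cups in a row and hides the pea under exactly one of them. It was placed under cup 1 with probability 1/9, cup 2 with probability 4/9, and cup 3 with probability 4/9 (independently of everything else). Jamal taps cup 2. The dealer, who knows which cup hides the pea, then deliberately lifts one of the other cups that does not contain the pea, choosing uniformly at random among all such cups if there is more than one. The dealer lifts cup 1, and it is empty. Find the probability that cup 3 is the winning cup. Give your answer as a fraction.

2/3

Apply Bayes' rule, conditioning on where the pea actually is.
If it is under cup 1 (prior 1/9): the dealer opened cup 1, so this case is ruled out; weight (1/9)·0 = 0.
If it is under cup 2 (prior 4/9): the dealer has 2 equally likely choices, so probability 1/2; weight (4/9)·(1/2) = 2/9.
If it is under cup 3 (prior 4/9): the dealer has no choice, probability 1; weight (4/9)·1 = 4/9.
The weights sum to 2/3.
So P(the pea under cup 3 | the dealer opened cup 1) = (4/9) / (2/3) = 2/3.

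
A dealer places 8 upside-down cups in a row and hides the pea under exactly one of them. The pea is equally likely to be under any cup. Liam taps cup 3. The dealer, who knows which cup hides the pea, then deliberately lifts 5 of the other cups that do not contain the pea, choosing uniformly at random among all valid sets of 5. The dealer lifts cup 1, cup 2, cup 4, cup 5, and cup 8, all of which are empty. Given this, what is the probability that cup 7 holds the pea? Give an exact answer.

Consider each possible location of the pea in turn.
If it is under any of cups 1, 2, 4, 5, and 8 (prior 1/8 each): that cup was opened and seen not to hold the prize — ruled out; weight (1/8)·0 = 0 each.
If it is under cup 3 (prior 1/8): the dealer has 21 equally likely choices, so probability 1/21; weight (1/8)·(1/21) = 1/168.
If it is under either of cups 6 and 7 (prior 1/8 each): the dealer has 6 equally likely choices, so probability 1/6; weight (1/8)·(1/6) = 1/48 each.
The weights sum to 1/21.
So P(the pea under cup 7 | the dealer opened cup 1, cup 2, cup 4, cup 5, and cup 8) = (1/48) / (1/21) = 7/16.

7/16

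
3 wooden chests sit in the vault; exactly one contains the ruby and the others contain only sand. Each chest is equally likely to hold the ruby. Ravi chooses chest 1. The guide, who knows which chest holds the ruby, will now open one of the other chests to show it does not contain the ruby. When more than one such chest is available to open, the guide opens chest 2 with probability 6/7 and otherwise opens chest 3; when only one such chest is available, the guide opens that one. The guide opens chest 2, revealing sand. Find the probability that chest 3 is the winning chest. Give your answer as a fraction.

Condition on the true location of the ruby.
If it is in chest 1 (prior 1/3): chest 2 is available, opened with probability 6/7; weight (1/3)·(6/7) = 2/7.
If it is in chest 2 (prior 1/3): the guide opened chest 2, so this case is ruled out; weight (1/3)·0 = 0.
If it is in chest 3 (prior 1/3): only chest 2 is available, probability 1; weight (1/3)·1 = 1/3.
The weights sum to 13/21.
So P(the ruby in chest 3 | the guide opened chest 2) = (1/3) / (13/21) = 7/13.

7/13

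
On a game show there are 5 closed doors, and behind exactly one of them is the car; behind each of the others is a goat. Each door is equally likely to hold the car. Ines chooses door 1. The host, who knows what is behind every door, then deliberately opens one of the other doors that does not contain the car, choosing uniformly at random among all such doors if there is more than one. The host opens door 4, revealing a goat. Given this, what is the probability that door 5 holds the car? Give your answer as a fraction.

Apply Bayes' rule, conditioning on where the car actually is.
If it is behind door 1 (prior 1/5): the host has 4 equally likely choices, so probability 1/4; weight (1/5)·(1/4) = 1/20.
If it is behind any of doors 2, 3, and 5 (prior 1/5 each): the host has 3 equally likely choices, so probability 1/3; weight (1/5)·(1/3) = 1/15 each.
If it is behind door 4 (prior 1/5): the host opened door 4, so this case is ruled out; weight (1/5)·0 = 0.
The weights sum to 1/4.
So P(the car behind door 5 | the host opened door 4) = (1/15) / (1/4) = 4/15.

4/15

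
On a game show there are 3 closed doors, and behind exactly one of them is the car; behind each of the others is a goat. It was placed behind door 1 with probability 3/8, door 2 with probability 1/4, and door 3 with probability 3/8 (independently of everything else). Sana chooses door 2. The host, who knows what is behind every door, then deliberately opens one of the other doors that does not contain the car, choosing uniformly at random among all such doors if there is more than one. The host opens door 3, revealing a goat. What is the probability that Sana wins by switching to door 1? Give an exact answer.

3/4

Consider each possible location of the car in turn.
If it is behind door 1 (prior 3/8): the host has no choice, probability 1; weight (3/8)·1 = 3/8.
If it is behind door 2 (prior 1/4): the host has 2 equally likely choices, so probability 1/2; weight (1/4)·(1/2) = 1/8.
If it is behind door 3 (prior 3/8): the host opened door 3, so this case is ruled out; weight (3/8)·0 = 0.
The weights sum to 1/2.
So P(the car behind door 1 | the host opened door 3) = (3/8) / (1/2) = 3/4.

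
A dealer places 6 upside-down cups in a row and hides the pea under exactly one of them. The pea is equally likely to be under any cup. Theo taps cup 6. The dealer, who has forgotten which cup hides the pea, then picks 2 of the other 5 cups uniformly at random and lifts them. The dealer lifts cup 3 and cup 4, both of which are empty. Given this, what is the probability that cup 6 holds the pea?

1/4

Condition on the true location of the pea.
If it is under any of cups 1, 2, 5, and 6 (prior 1/6 each): the dealer picks exactly this set with probability 1/10 regardless, and none is the prize; weight (1/6)·(1/10) = 1/60 each.
If it is under either of cups 3 and 4 (prior 1/6 each): that cup was opened and seen not to hold the prize — ruled out; weight (1/6)·0 = 0 each.
The weights sum to 1/15.
So P(the pea under cup 6 | the dealer opened cup 3 and cup 4) = (1/60) / (1/15) = 1/4.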